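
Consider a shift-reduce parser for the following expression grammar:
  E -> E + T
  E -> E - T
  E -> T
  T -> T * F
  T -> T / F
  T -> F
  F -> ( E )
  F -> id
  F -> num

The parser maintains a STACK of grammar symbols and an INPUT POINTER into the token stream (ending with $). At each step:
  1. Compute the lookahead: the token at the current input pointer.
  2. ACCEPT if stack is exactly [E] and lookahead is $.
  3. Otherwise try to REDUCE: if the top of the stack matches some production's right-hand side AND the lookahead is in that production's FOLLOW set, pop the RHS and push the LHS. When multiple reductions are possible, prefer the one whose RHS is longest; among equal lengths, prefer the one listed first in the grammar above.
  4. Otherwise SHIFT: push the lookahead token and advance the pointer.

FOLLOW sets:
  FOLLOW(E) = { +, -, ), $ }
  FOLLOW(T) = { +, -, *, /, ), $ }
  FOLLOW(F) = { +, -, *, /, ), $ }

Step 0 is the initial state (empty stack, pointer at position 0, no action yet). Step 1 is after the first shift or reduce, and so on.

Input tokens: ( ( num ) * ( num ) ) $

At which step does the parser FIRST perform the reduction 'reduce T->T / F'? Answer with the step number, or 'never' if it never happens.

Step 1: shift (. Stack=[(] ptr=1 lookahead=( remaining=[( num ) * ( num ) ) $]
Step 2: shift (. Stack=[( (] ptr=2 lookahead=num remaining=[num ) * ( num ) ) $]
Step 3: shift num. Stack=[( ( num] ptr=3 lookahead=) remaining=[) * ( num ) ) $]
Step 4: reduce F->num. Stack=[( ( F] ptr=3 lookahead=) remaining=[) * ( num ) ) $]
Step 5: reduce T->F. Stack=[( ( T] ptr=3 lookahead=) remaining=[) * ( num ) ) $]
Step 6: reduce E->T. Stack=[( ( E] ptr=3 lookahead=) remaining=[) * ( num ) ) $]
Step 7: shift ). Stack=[( ( E )] ptr=4 lookahead=* remaining=[* ( num ) ) $]
Step 8: reduce F->( E ). Stack=[( F] ptr=4 lookahead=* remaining=[* ( num ) ) $]
Step 9: reduce T->F. Stack=[( T] ptr=4 lookahead=* remaining=[* ( num ) ) $]
Step 10: shift *. Stack=[( T *] ptr=5 lookahead=( remaining=[( num ) ) $]
Step 11: shift (. Stack=[( T * (] ptr=6 lookahead=num remaining=[num ) ) $]
Step 12: shift num. Stack=[( T * ( num] ptr=7 lookahead=) remaining=[) ) $]
Step 13: reduce F->num. Stack=[( T * ( F] ptr=7 lookahead=) remaining=[) ) $]
Step 14: reduce T->F. Stack=[( T * ( T] ptr=7 lookahead=) remaining=[) ) $]
Step 15: reduce E->T. Stack=[( T * ( E] ptr=7 lookahead=) remaining=[) ) $]
Step 16: shift ). Stack=[( T * ( E )] ptr=8 lookahead=) remaining=[) $]
Step 17: reduce F->( E ). Stack=[( T * F] ptr=8 lookahead=) remaining=[) $]
Step 18: reduce T->T * F. Stack=[( T] ptr=8 lookahead=) remaining=[) $]
Step 19: reduce E->T. Stack=[( E] ptr=8 lookahead=) remaining=[) $]
Step 20: shift ). Stack=[( E )] ptr=9 lookahead=$ remaining=[$]
Step 21: reduce F->( E ). Stack=[F] ptr=9 lookahead=$ remaining=[$]
Step 22: reduce T->F. Stack=[T] ptr=9 lookahead=$ remaining=[$]
Step 23: reduce E->T. Stack=[E] ptr=9 lookahead=$ remaining=[$]
Step 24: accept. Stack=[E] ptr=9 lookahead=$ remaining=[$]

Answer: never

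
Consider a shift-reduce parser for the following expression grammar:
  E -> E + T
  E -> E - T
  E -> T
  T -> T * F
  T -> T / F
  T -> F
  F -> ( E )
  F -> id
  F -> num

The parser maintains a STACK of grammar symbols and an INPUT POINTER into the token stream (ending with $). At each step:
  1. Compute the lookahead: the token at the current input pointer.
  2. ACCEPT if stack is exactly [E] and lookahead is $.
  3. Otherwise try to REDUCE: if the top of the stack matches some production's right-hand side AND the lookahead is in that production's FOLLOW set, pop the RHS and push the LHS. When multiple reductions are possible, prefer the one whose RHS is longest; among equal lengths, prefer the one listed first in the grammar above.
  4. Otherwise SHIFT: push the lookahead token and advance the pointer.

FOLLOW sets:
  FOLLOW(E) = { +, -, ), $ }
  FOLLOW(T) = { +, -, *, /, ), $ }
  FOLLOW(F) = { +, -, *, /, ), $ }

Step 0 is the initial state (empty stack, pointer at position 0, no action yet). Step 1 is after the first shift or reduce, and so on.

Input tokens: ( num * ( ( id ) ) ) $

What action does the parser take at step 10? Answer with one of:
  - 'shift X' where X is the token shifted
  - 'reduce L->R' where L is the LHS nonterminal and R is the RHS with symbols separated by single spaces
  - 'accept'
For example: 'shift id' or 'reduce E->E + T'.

Answer: reduce T->F

Derivation:
Step 1: shift (. Stack=[(] ptr=1 lookahead=num remaining=[num * ( ( id ) ) ) $]
Step 2: shift num. Stack=[( num] ptr=2 lookahead=* remaining=[* ( ( id ) ) ) $]
Step 3: reduce F->num. Stack=[( F] ptr=2 lookahead=* remaining=[* ( ( id ) ) ) $]
Step 4: reduce T->F. Stack=[( T] ptr=2 lookahead=* remaining=[* ( ( id ) ) ) $]
Step 5: shift *. Stack=[( T *] ptr=3 lookahead=( remaining=[( ( id ) ) ) $]
Step 6: shift (. Stack=[( T * (] ptr=4 lookahead=( remaining=[( id ) ) ) $]
Step 7: shift (. Stack=[( T * ( (] ptr=5 lookahead=id remaining=[id ) ) ) $]
Step 8: shift id. Stack=[( T * ( ( id] ptr=6 lookahead=) remaining=[) ) ) $]
Step 9: reduce F->id. Stack=[( T * ( ( F] ptr=6 lookahead=) remaining=[) ) ) $]
Step 10: reduce T->F. Stack=[( T * ( ( T] ptr=6 lookahead=) remaining=[) ) ) $]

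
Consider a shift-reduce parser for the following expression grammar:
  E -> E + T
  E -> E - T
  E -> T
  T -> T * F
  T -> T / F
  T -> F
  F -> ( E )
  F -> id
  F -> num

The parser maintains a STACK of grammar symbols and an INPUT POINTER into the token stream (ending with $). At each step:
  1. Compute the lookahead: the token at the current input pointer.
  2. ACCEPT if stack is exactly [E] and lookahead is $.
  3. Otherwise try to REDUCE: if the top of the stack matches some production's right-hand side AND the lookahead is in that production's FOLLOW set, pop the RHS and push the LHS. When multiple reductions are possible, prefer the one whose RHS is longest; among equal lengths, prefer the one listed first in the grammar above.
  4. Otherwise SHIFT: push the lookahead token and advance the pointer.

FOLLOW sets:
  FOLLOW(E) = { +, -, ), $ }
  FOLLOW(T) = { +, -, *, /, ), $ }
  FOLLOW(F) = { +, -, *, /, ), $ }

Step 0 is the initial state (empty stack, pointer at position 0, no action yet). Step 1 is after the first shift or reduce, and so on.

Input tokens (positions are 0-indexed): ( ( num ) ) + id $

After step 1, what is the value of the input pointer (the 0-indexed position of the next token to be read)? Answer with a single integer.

Step 1: shift (. Stack=[(] ptr=1 lookahead=( remaining=[( num ) ) + id $]

Answer: 1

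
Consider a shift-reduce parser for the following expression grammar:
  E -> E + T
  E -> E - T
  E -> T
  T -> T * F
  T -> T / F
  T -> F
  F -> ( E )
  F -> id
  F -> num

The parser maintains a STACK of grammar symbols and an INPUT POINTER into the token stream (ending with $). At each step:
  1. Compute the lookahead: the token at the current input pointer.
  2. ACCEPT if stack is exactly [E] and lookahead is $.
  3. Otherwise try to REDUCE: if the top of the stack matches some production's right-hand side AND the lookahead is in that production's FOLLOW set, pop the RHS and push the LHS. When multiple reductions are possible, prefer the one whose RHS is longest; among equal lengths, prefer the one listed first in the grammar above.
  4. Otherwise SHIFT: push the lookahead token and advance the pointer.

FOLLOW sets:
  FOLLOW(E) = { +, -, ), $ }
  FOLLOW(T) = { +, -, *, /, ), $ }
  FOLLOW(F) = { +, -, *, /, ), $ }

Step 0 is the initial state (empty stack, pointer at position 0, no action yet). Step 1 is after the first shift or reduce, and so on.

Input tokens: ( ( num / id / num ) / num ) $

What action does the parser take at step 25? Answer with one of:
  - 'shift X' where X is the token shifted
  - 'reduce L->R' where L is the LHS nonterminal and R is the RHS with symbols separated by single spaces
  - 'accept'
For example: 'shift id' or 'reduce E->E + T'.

Answer: reduce T->F

Derivation:
Step 1: shift (. Stack=[(] ptr=1 lookahead=( remaining=[( num / id / num ) / num ) $]
Step 2: shift (. Stack=[( (] ptr=2 lookahead=num remaining=[num / id / num ) / num ) $]
Step 3: shift num. Stack=[( ( num] ptr=3 lookahead=/ remaining=[/ id / num ) / num ) $]
Step 4: reduce F->num. Stack=[( ( F] ptr=3 lookahead=/ remaining=[/ id / num ) / num ) $]
Step 5: reduce T->F. Stack=[( ( T] ptr=3 lookahead=/ remaining=[/ id / num ) / num ) $]
Step 6: shift /. Stack=[( ( T /] ptr=4 lookahead=id remaining=[id / num ) / num ) $]
Step 7: shift id. Stack=[( ( T / id] ptr=5 lookahead=/ remaining=[/ num ) / num ) $]
Step 8: reduce F->id. Stack=[( ( T / F] ptr=5 lookahead=/ remaining=[/ num ) / num ) $]
Step 9: reduce T->T / F. Stack=[( ( T] ptr=5 lookahead=/ remaining=[/ num ) / num ) $]
Step 10: shift /. Stack=[( ( T /] ptr=6 lookahead=num remaining=[num ) / num ) $]
Step 11: shift num. Stack=[( ( T / num] ptr=7 lookahead=) remaining=[) / num ) $]
Step 12: reduce F->num. Stack=[( ( T / F] ptr=7 lookahead=) remaining=[) / num ) $]
Step 13: reduce T->T / F. Stack=[( ( T] ptr=7 lookahead=) remaining=[) / num ) $]
Step 14: reduce E->T. Stack=[( ( E] ptr=7 lookahead=) remaining=[) / num ) $]
Step 15: shift ). Stack=[( ( E )] ptr=8 lookahead=/ remaining=[/ num ) $]
Step 16: reduce F->( E ). Stack=[( F] ptr=8 lookahead=/ remaining=[/ num ) $]
Step 17: reduce T->F. Stack=[( T] ptr=8 lookahead=/ remaining=[/ num ) $]
Step 18: shift /. Stack=[( T /] ptr=9 lookahead=num remaining=[num ) $]
Step 19: shift num. Stack=[( T / num] ptr=10 lookahead=) remaining=[) $]
Step 20: reduce F->num. Stack=[( T / F] ptr=10 lookahead=) remaining=[) $]
Step 21: reduce T->T / F. Stack=[( T] ptr=10 lookahead=) remaining=[) $]
Step 22: reduce E->T. Stack=[( E] ptr=10 lookahead=) remaining=[) $]
Step 23: shift ). Stack=[( E )] ptr=11 lookahead=$ remaining=[$]
Step 24: reduce F->( E ). Stack=[F] ptr=11 lookahead=$ remaining=[$]
Step 25: reduce T->F. Stack=[T] ptr=11 lookahead=$ remaining=[$]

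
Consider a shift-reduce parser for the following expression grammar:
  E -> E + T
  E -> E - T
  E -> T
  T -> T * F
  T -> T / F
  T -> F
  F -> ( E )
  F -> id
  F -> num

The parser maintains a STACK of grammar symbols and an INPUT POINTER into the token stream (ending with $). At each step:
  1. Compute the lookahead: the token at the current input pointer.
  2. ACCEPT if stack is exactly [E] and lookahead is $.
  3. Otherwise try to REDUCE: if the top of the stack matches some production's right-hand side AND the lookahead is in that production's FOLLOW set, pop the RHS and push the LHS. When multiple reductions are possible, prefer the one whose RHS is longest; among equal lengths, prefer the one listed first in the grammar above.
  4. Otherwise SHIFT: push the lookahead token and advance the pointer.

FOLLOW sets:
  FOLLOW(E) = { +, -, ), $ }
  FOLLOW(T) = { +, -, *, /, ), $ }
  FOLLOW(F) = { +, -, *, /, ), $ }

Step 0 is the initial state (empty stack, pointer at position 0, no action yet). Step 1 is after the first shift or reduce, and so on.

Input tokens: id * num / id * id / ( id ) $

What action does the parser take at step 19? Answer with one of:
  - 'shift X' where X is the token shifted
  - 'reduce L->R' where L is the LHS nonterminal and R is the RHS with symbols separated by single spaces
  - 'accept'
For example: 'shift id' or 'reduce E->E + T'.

Answer: reduce F->id

Derivation:
Step 1: shift id. Stack=[id] ptr=1 lookahead=* remaining=[* num / id * id / ( id ) $]
Step 2: reduce F->id. Stack=[F] ptr=1 lookahead=* remaining=[* num / id * id / ( id ) $]
Step 3: reduce T->F. Stack=[T] ptr=1 lookahead=* remaining=[* num / id * id / ( id ) $]
Step 4: shift *. Stack=[T *] ptr=2 lookahead=num remaining=[num / id * id / ( id ) $]
Step 5: shift num. Stack=[T * num] ptr=3 lookahead=/ remaining=[/ id * id / ( id ) $]
Step 6: reduce F->num. Stack=[T * F] ptr=3 lookahead=/ remaining=[/ id * id / ( id ) $]
Step 7: reduce T->T * F. Stack=[T] ptr=3 lookahead=/ remaining=[/ id * id / ( id ) $]
Step 8: shift /. Stack=[T /] ptr=4 lookahead=id remaining=[id * id / ( id ) $]
Step 9: shift id. Stack=[T / id] ptr=5 lookahead=* remaining=[* id / ( id ) $]
Step 10: reduce F->id. Stack=[T / F] ptr=5 lookahead=* remaining=[* id / ( id ) $]
Step 11: reduce T->T / F. Stack=[T] ptr=5 lookahead=* remaining=[* id / ( id ) $]
Step 12: shift *. Stack=[T *] ptr=6 lookahead=id remaining=[id / ( id ) $]
Step 13: shift id. Stack=[T * id] ptr=7 lookahead=/ remaining=[/ ( id ) $]
Step 14: reduce F->id. Stack=[T * F] ptr=7 lookahead=/ remaining=[/ ( id ) $]
Step 15: reduce T->T * F. Stack=[T] ptr=7 lookahead=/ remaining=[/ ( id ) $]
Step 16: shift /. Stack=[T /] ptr=8 lookahead=( remaining=[( id ) $]
Step 17: shift (. Stack=[T / (] ptr=9 lookahead=id remaining=[id ) $]
Step 18: shift id. Stack=[T / ( id] ptr=10 lookahead=) remaining=[) $]
Step 19: reduce F->id. Stack=[T / ( F] ptr=10 lookahead=) remaining=[) $]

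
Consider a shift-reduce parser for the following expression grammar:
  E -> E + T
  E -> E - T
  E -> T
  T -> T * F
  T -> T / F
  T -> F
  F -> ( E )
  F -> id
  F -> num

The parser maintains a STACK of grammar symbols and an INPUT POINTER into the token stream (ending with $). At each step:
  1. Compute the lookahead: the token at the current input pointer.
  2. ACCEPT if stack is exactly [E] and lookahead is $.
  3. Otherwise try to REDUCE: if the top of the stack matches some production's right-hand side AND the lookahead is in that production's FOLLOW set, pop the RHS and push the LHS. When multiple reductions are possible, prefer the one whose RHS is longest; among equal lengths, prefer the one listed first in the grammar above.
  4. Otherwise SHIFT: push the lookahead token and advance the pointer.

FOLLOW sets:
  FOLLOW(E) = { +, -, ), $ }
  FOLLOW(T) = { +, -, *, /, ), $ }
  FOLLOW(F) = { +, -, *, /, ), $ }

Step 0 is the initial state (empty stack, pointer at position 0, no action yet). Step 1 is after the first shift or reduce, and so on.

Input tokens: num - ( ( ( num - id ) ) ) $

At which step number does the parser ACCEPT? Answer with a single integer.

Answer: 30

Derivation:
Step 1: shift num. Stack=[num] ptr=1 lookahead=- remaining=[- ( ( ( num - id ) ) ) $]
Step 2: reduce F->num. Stack=[F] ptr=1 lookahead=- remaining=[- ( ( ( num - id ) ) ) $]
Step 3: reduce T->F. Stack=[T] ptr=1 lookahead=- remaining=[- ( ( ( num - id ) ) ) $]
Step 4: reduce E->T. Stack=[E] ptr=1 lookahead=- remaining=[- ( ( ( num - id ) ) ) $]
Step 5: shift -. Stack=[E -] ptr=2 lookahead=( remaining=[( ( ( num - id ) ) ) $]
Step 6: shift (. Stack=[E - (] ptr=3 lookahead=( remaining=[( ( num - id ) ) ) $]
Step 7: shift (. Stack=[E - ( (] ptr=4 lookahead=( remaining=[( num - id ) ) ) $]
Step 8: shift (. Stack=[E - ( ( (] ptr=5 lookahead=num remaining=[num - id ) ) ) $]
Step 9: shift num. Stack=[E - ( ( ( num] ptr=6 lookahead=- remaining=[- id ) ) ) $]
Step 10: reduce F->num. Stack=[E - ( ( ( F] ptr=6 lookahead=- remaining=[- id ) ) ) $]
Step 11: reduce T->F. Stack=[E - ( ( ( T] ptr=6 lookahead=- remaining=[- id ) ) ) $]
Step 12: reduce E->T. Stack=[E - ( ( ( E] ptr=6 lookahead=- remaining=[- id ) ) ) $]
Step 13: shift -. Stack=[E - ( ( ( E -] ptr=7 lookahead=id remaining=[id ) ) ) $]
Step 14: shift id. Stack=[E - ( ( ( E - id] ptr=8 lookahead=) remaining=[) ) ) $]
Step 15: reduce F->id. Stack=[E - ( ( ( E - F] ptr=8 lookahead=) remaining=[) ) ) $]
Step 16: reduce T->F. Stack=[E - ( ( ( E - T] ptr=8 lookahead=) remaining=[) ) ) $]
Step 17: reduce E->E - T. Stack=[E - ( ( ( E] ptr=8 lookahead=) remaining=[) ) ) $]
Step 18: shift ). Stack=[E - ( ( ( E )] ptr=9 lookahead=) remaining=[) ) $]
Step 19: reduce F->( E ). Stack=[E - ( ( F] ptr=9 lookahead=) remaining=[) ) $]
Step 20: reduce T->F. Stack=[E - ( ( T] ptr=9 lookahead=) remaining=[) ) $]
Step 21: reduce E->T. Stack=[E - ( ( E] ptr=9 lookahead=) remaining=[) ) $]
Step 22: shift ). Stack=[E - ( ( E )] ptr=10 lookahead=) remaining=[) $]
Step 23: reduce F->( E ). Stack=[E - ( F] ptr=10 lookahead=) remaining=[) $]
Step 24: reduce T->F. Stack=[E - ( T] ptr=10 lookahead=) remaining=[) $]
Step 25: reduce E->T. Stack=[E - ( E] ptr=10 lookahead=) remaining=[) $]
Step 26: shift ). Stack=[E - ( E )] ptr=11 lookahead=$ remaining=[$]
Step 27: reduce F->( E ). Stack=[E - F] ptr=11 lookahead=$ remaining=[$]
Step 28: reduce T->F. Stack=[E - T] ptr=11 lookahead=$ remaining=[$]
Step 29: reduce E->E - T. Stack=[E] ptr=11 lookahead=$ remaining=[$]
Step 30: accept. Stack=[E] ptr=11 lookahead=$ remaining=[$]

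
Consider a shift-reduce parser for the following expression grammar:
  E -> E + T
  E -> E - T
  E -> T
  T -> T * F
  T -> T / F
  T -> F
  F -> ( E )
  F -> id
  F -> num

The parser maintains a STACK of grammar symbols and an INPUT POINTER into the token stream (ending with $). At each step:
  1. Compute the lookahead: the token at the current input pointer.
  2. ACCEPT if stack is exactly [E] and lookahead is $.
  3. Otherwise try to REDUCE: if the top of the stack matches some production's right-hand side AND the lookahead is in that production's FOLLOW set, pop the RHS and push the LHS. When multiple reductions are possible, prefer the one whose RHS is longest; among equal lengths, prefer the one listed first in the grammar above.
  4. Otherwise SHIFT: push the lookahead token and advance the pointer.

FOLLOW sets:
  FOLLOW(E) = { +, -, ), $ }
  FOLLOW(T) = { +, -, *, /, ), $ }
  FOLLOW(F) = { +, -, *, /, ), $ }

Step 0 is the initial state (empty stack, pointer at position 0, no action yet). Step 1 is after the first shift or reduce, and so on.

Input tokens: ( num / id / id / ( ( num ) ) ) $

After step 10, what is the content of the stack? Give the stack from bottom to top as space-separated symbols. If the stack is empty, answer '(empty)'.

Answer: ( T / id

Derivation:
Step 1: shift (. Stack=[(] ptr=1 lookahead=num remaining=[num / id / id / ( ( num ) ) ) $]
Step 2: shift num. Stack=[( num] ptr=2 lookahead=/ remaining=[/ id / id / ( ( num ) ) ) $]
Step 3: reduce F->num. Stack=[( F] ptr=2 lookahead=/ remaining=[/ id / id / ( ( num ) ) ) $]
Step 4: reduce T->F. Stack=[( T] ptr=2 lookahead=/ remaining=[/ id / id / ( ( num ) ) ) $]
Step 5: shift /. Stack=[( T /] ptr=3 lookahead=id remaining=[id / id / ( ( num ) ) ) $]
Step 6: shift id. Stack=[( T / id] ptr=4 lookahead=/ remaining=[/ id / ( ( num ) ) ) $]
Step 7: reduce F->id. Stack=[( T / F] ptr=4 lookahead=/ remaining=[/ id / ( ( num ) ) ) $]
Step 8: reduce T->T / F. Stack=[( T] ptr=4 lookahead=/ remaining=[/ id / ( ( num ) ) ) $]
Step 9: shift /. Stack=[( T /] ptr=5 lookahead=id remaining=[id / ( ( num ) ) ) $]
Step 10: shift id. Stack=[( T / id] ptr=6 lookahead=/ remaining=[/ ( ( num ) ) ) $]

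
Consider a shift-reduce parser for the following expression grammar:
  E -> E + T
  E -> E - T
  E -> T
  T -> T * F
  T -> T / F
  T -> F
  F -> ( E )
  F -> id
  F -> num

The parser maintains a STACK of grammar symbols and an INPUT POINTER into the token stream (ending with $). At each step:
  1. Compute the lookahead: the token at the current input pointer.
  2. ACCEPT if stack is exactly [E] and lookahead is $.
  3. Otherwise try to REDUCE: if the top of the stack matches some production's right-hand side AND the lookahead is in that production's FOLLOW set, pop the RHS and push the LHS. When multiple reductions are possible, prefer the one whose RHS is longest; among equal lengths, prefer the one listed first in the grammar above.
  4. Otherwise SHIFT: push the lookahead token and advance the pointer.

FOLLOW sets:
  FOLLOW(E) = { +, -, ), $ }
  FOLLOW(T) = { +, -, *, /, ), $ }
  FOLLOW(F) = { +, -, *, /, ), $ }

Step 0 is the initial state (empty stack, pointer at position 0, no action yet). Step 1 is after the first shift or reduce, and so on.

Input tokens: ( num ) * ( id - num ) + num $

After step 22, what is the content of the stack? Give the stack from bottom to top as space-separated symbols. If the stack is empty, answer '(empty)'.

Step 1: shift (. Stack=[(] ptr=1 lookahead=num remaining=[num ) * ( id - num ) + num $]
Step 2: shift num. Stack=[( num] ptr=2 lookahead=) remaining=[) * ( id - num ) + num $]
Step 3: reduce F->num. Stack=[( F] ptr=2 lookahead=) remaining=[) * ( id - num ) + num $]
Step 4: reduce T->F. Stack=[( T] ptr=2 lookahead=) remaining=[) * ( id - num ) + num $]
Step 5: reduce E->T. Stack=[( E] ptr=2 lookahead=) remaining=[) * ( id - num ) + num $]
Step 6: shift ). Stack=[( E )] ptr=3 lookahead=* remaining=[* ( id - num ) + num $]
Step 7: reduce F->( E ). Stack=[F] ptr=3 lookahead=* remaining=[* ( id - num ) + num $]
Step 8: reduce T->F. Stack=[T] ptr=3 lookahead=* remaining=[* ( id - num ) + num $]
Step 9: shift *. Stack=[T *] ptr=4 lookahead=( remaining=[( id - num ) + num $]
Step 10: shift (. Stack=[T * (] ptr=5 lookahead=id remaining=[id - num ) + num $]
Step 11: shift id. Stack=[T * ( id] ptr=6 lookahead=- remaining=[- num ) + num $]
Step 12: reduce F->id. Stack=[T * ( F] ptr=6 lookahead=- remaining=[- num ) + num $]
Step 13: reduce T->F. Stack=[T * ( T] ptr=6 lookahead=- remaining=[- num ) + num $]
Step 14: reduce E->T. Stack=[T * ( E] ptr=6 lookahead=- remaining=[- num ) + num $]
Step 15: shift -. Stack=[T * ( E -] ptr=7 lookahead=num remaining=[num ) + num $]
Step 16: shift num. Stack=[T * ( E - num] ptr=8 lookahead=) remaining=[) + num $]
Step 17: reduce F->num. Stack=[T * ( E - F] ptr=8 lookahead=) remaining=[) + num $]
Step 18: reduce T->F. Stack=[T * ( E - T] ptr=8 lookahead=) remaining=[) + num $]
Step 19: reduce E->E - T. Stack=[T * ( E] ptr=8 lookahead=) remaining=[) + num $]
Step 20: shift ). Stack=[T * ( E )] ptr=9 lookahead=+ remaining=[+ num $]
Step 21: reduce F->( E ). Stack=[T * F] ptr=9 lookahead=+ remaining=[+ num $]
Step 22: reduce T->T * F. Stack=[T] ptr=9 lookahead=+ remaining=[+ num $]

Answer: T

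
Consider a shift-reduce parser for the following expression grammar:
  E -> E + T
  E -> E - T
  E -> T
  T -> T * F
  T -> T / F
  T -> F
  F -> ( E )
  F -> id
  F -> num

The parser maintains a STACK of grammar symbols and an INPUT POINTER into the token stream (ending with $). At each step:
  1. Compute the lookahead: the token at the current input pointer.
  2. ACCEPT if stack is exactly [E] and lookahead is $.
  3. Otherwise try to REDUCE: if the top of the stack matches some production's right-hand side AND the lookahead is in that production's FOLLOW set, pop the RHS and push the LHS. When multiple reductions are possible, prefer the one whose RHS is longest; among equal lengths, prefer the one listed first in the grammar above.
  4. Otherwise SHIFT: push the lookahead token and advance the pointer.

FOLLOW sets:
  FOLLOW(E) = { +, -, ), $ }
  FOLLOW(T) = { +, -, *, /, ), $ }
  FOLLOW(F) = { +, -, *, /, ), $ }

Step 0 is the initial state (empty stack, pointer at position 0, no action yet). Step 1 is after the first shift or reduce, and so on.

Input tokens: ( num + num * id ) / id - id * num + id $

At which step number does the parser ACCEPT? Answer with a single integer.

Step 1: shift (. Stack=[(] ptr=1 lookahead=num remaining=[num + num * id ) / id - id * num + id $]
Step 2: shift num. Stack=[( num] ptr=2 lookahead=+ remaining=[+ num * id ) / id - id * num + id $]
Step 3: reduce F->num. Stack=[( F] ptr=2 lookahead=+ remaining=[+ num * id ) / id - id * num + id $]
Step 4: reduce T->F. Stack=[( T] ptr=2 lookahead=+ remaining=[+ num * id ) / id - id * num + id $]
Step 5: reduce E->T. Stack=[( E] ptr=2 lookahead=+ remaining=[+ num * id ) / id - id * num + id $]
Step 6: shift +. Stack=[( E +] ptr=3 lookahead=num remaining=[num * id ) / id - id * num + id $]
Step 7: shift num. Stack=[( E + num] ptr=4 lookahead=* remaining=[* id ) / id - id * num + id $]
Step 8: reduce F->num. Stack=[( E + F] ptr=4 lookahead=* remaining=[* id ) / id - id * num + id $]
Step 9: reduce T->F. Stack=[( E + T] ptr=4 lookahead=* remaining=[* id ) / id - id * num + id $]
Step 10: shift *. Stack=[( E + T *] ptr=5 lookahead=id remaining=[id ) / id - id * num + id $]
Step 11: shift id. Stack=[( E + T * id] ptr=6 lookahead=) remaining=[) / id - id * num + id $]
Step 12: reduce F->id. Stack=[( E + T * F] ptr=6 lookahead=) remaining=[) / id - id * num + id $]
Step 13: reduce T->T * F. Stack=[( E + T] ptr=6 lookahead=) remaining=[) / id - id * num + id $]
Step 14: reduce E->E + T. Stack=[( E] ptr=6 lookahead=) remaining=[) / id - id * num + id $]
Step 15: shift ). Stack=[( E )] ptr=7 lookahead=/ remaining=[/ id - id * num + id $]
Step 16: reduce F->( E ). Stack=[F] ptr=7 lookahead=/ remaining=[/ id - id * num + id $]
Step 17: reduce T->F. Stack=[T] ptr=7 lookahead=/ remaining=[/ id - id * num + id $]
Step 18: shift /. Stack=[T /] ptr=8 lookahead=id remaining=[id - id * num + id $]
Step 19: shift id. Stack=[T / id] ptr=9 lookahead=- remaining=[- id * num + id $]
Step 20: reduce F->id. Stack=[T / F] ptr=9 lookahead=- remaining=[- id * num + id $]
Step 21: reduce T->T / F. Stack=[T] ptr=9 lookahead=- remaining=[- id * num + id $]
Step 22: reduce E->T. Stack=[E] ptr=9 lookahead=- remaining=[- id * num + id $]
Step 23: shift -. Stack=[E -] ptr=10 lookahead=id remaining=[id * num + id $]
Step 24: shift id. Stack=[E - id] ptr=11 lookahead=* remaining=[* num + id $]
Step 25: reduce F->id. Stack=[E - F] ptr=11 lookahead=* remaining=[* num + id $]
Step 26: reduce T->F. Stack=[E - T] ptr=11 lookahead=* remaining=[* num + id $]
Step 27: shift *. Stack=[E - T *] ptr=12 lookahead=num remaining=[num + id $]
Step 28: shift num. Stack=[E - T * num] ptr=13 lookahead=+ remaining=[+ id $]
Step 29: reduce F->num. Stack=[E - T * F] ptr=13 lookahead=+ remaining=[+ id $]
Step 30: reduce T->T * F. Stack=[E - T] ptr=13 lookahead=+ remaining=[+ id $]
Step 31: reduce E->E - T. Stack=[E] ptr=13 lookahead=+ remaining=[+ id $]
Step 32: shift +. Stack=[E +] ptr=14 lookahead=id remaining=[id $]
Step 33: shift id. Stack=[E + id] ptr=15 lookahead=$ remaining=[$]
Step 34: reduce F->id. Stack=[E + F] ptr=15 lookahead=$ remaining=[$]
Step 35: reduce T->F. Stack=[E + T] ptr=15 lookahead=$ remaining=[$]
Step 36: reduce E->E + T. Stack=[E] ptr=15 lookahead=$ remaining=[$]
Step 37: accept. Stack=[E] ptr=15 lookahead=$ remaining=[$]

Answer: 37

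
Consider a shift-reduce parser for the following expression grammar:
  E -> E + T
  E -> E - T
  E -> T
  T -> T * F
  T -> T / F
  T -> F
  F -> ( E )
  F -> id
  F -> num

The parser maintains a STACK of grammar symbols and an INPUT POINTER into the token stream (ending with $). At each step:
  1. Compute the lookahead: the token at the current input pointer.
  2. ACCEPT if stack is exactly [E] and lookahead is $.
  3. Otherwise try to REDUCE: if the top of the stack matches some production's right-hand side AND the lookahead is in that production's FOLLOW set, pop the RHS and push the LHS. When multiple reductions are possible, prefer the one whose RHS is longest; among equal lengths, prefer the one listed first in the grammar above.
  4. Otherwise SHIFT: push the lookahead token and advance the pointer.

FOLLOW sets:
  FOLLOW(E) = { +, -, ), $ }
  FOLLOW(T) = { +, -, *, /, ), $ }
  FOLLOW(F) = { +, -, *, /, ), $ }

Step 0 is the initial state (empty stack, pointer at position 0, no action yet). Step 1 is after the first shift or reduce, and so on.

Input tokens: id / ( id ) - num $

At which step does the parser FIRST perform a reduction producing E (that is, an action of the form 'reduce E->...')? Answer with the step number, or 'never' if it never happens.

Step 1: shift id. Stack=[id] ptr=1 lookahead=/ remaining=[/ ( id ) - num $]
Step 2: reduce F->id. Stack=[F] ptr=1 lookahead=/ remaining=[/ ( id ) - num $]
Step 3: reduce T->F. Stack=[T] ptr=1 lookahead=/ remaining=[/ ( id ) - num $]
Step 4: shift /. Stack=[T /] ptr=2 lookahead=( remaining=[( id ) - num $]
Step 5: shift (. Stack=[T / (] ptr=3 lookahead=id remaining=[id ) - num $]
Step 6: shift id. Stack=[T / ( id] ptr=4 lookahead=) remaining=[) - num $]
Step 7: reduce F->id. Stack=[T / ( F] ptr=4 lookahead=) remaining=[) - num $]
Step 8: reduce T->F. Stack=[T / ( T] ptr=4 lookahead=) remaining=[) - num $]
Step 9: reduce E->T. Stack=[T / ( E] ptr=4 lookahead=) remaining=[) - num $]

Answer: 9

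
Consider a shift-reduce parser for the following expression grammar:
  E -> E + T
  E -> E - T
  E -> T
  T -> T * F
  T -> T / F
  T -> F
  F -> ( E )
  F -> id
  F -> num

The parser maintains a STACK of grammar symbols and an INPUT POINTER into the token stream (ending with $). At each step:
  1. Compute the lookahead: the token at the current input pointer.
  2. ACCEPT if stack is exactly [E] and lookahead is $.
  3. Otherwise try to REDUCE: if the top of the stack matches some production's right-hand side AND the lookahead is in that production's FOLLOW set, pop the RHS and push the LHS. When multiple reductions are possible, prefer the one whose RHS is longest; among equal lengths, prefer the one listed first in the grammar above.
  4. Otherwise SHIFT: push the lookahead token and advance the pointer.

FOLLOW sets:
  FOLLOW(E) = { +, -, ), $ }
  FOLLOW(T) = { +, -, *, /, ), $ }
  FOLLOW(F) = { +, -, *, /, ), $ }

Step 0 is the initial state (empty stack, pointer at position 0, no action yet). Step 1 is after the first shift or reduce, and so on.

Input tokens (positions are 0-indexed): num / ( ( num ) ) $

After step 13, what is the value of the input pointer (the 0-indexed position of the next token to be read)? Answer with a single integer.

Answer: 6

Derivation:
Step 1: shift num. Stack=[num] ptr=1 lookahead=/ remaining=[/ ( ( num ) ) $]
Step 2: reduce F->num. Stack=[F] ptr=1 lookahead=/ remaining=[/ ( ( num ) ) $]
Step 3: reduce T->F. Stack=[T] ptr=1 lookahead=/ remaining=[/ ( ( num ) ) $]
Step 4: shift /. Stack=[T /] ptr=2 lookahead=( remaining=[( ( num ) ) $]
Step 5: shift (. Stack=[T / (] ptr=3 lookahead=( remaining=[( num ) ) $]
Step 6: shift (. Stack=[T / ( (] ptr=4 lookahead=num remaining=[num ) ) $]
Step 7: shift num. Stack=[T / ( ( num] ptr=5 lookahead=) remaining=[) ) $]
Step 8: reduce F->num. Stack=[T / ( ( F] ptr=5 lookahead=) remaining=[) ) $]
Step 9: reduce T->F. Stack=[T / ( ( T] ptr=5 lookahead=) remaining=[) ) $]
Step 10: reduce E->T. Stack=[T / ( ( E] ptr=5 lookahead=) remaining=[) ) $]
Step 11: shift ). Stack=[T / ( ( E )] ptr=6 lookahead=) remaining=[) $]
Step 12: reduce F->( E ). Stack=[T / ( F] ptr=6 lookahead=) remaining=[) $]
Step 13: reduce T->F. Stack=[T / ( T] ptr=6 lookahead=) remaining=[) $]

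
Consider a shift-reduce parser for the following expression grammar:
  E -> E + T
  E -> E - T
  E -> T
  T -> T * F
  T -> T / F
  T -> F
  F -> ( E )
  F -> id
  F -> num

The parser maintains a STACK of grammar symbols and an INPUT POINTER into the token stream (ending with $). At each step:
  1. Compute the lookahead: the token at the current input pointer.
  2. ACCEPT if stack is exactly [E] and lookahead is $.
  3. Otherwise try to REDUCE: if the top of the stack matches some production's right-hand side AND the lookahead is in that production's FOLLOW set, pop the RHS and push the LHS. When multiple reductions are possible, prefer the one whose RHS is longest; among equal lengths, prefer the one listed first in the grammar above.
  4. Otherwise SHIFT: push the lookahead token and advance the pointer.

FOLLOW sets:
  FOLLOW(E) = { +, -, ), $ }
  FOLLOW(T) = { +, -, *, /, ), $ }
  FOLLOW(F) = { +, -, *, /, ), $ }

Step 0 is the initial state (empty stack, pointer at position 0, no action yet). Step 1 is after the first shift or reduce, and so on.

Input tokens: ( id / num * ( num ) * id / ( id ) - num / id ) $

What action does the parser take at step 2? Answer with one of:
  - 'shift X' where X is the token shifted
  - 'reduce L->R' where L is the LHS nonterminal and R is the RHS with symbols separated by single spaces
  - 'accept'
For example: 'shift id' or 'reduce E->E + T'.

Step 1: shift (. Stack=[(] ptr=1 lookahead=id remaining=[id / num * ( num ) * id / ( id ) - num / id ) $]
Step 2: shift id. Stack=[( id] ptr=2 lookahead=/ remaining=[/ num * ( num ) * id / ( id ) - num / id ) $]

Answer: shift id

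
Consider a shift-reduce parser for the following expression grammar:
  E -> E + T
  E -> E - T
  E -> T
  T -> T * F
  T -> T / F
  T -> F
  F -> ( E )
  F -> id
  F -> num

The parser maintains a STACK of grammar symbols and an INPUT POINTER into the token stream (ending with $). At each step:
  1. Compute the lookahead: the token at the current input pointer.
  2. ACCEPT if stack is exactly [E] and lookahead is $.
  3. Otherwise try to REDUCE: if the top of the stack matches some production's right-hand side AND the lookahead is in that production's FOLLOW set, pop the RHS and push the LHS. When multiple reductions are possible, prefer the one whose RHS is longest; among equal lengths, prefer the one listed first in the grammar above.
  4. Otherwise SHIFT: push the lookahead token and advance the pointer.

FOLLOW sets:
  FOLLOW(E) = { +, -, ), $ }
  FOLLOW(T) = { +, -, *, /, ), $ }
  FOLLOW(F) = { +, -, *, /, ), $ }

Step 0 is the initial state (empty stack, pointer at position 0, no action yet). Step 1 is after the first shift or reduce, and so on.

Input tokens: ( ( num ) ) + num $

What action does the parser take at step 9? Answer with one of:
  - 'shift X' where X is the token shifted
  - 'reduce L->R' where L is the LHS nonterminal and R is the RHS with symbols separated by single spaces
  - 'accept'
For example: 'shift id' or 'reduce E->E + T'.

Answer: reduce T->F

Derivation:
Step 1: shift (. Stack=[(] ptr=1 lookahead=( remaining=[( num ) ) + num $]
Step 2: shift (. Stack=[( (] ptr=2 lookahead=num remaining=[num ) ) + num $]
Step 3: shift num. Stack=[( ( num] ptr=3 lookahead=) remaining=[) ) + num $]
Step 4: reduce F->num. Stack=[( ( F] ptr=3 lookahead=) remaining=[) ) + num $]
Step 5: reduce T->F. Stack=[( ( T] ptr=3 lookahead=) remaining=[) ) + num $]
Step 6: reduce E->T. Stack=[( ( E] ptr=3 lookahead=) remaining=[) ) + num $]
Step 7: shift ). Stack=[( ( E )] ptr=4 lookahead=) remaining=[) + num $]
Step 8: reduce F->( E ). Stack=[( F] ptr=4 lookahead=) remaining=[) + num $]
Step 9: reduce T->F. Stack=[( T] ptr=4 lookahead=) remaining=[) + num $]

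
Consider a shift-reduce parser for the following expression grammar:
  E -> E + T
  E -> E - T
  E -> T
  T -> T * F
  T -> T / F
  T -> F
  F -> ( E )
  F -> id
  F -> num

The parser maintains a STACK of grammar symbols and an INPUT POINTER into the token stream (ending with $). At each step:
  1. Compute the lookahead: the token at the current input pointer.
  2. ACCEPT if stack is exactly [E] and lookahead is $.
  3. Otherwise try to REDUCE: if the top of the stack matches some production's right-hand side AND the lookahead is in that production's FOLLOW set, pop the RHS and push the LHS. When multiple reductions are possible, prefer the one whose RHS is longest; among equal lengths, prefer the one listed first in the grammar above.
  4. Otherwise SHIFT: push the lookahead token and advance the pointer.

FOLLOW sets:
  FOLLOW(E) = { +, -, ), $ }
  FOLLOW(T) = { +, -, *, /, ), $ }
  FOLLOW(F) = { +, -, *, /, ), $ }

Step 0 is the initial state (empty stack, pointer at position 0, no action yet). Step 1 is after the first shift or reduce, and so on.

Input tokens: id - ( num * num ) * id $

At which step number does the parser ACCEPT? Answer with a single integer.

Answer: 23

Derivation:
Step 1: shift id. Stack=[id] ptr=1 lookahead=- remaining=[- ( num * num ) * id $]
Step 2: reduce F->id. Stack=[F] ptr=1 lookahead=- remaining=[- ( num * num ) * id $]
Step 3: reduce T->F. Stack=[T] ptr=1 lookahead=- remaining=[- ( num * num ) * id $]
Step 4: reduce E->T. Stack=[E] ptr=1 lookahead=- remaining=[- ( num * num ) * id $]
Step 5: shift -. Stack=[E -] ptr=2 lookahead=( remaining=[( num * num ) * id $]
Step 6: shift (. Stack=[E - (] ptr=3 lookahead=num remaining=[num * num ) * id $]
Step 7: shift num. Stack=[E - ( num] ptr=4 lookahead=* remaining=[* num ) * id $]
Step 8: reduce F->num. Stack=[E - ( F] ptr=4 lookahead=* remaining=[* num ) * id $]
Step 9: reduce T->F. Stack=[E - ( T] ptr=4 lookahead=* remaining=[* num ) * id $]
Step 10: shift *. Stack=[E - ( T *] ptr=5 lookahead=num remaining=[num ) * id $]
Step 11: shift num. Stack=[E - ( T * num] ptr=6 lookahead=) remaining=[) * id $]
Step 12: reduce F->num. Stack=[E - ( T * F] ptr=6 lookahead=) remaining=[) * id $]
Step 13: reduce T->T * F. Stack=[E - ( T] ptr=6 lookahead=) remaining=[) * id $]
Step 14: reduce E->T. Stack=[E - ( E] ptr=6 lookahead=) remaining=[) * id $]
Step 15: shift ). Stack=[E - ( E )] ptr=7 lookahead=* remaining=[* id $]
Step 16: reduce F->( E ). Stack=[E - F] ptr=7 lookahead=* remaining=[* id $]
Step 17: reduce T->F. Stack=[E - T] ptr=7 lookahead=* remaining=[* id $]
Step 18: shift *. Stack=[E - T *] ptr=8 lookahead=id remaining=[id $]
Step 19: shift id. Stack=[E - T * id] ptr=9 lookahead=$ remaining=[$]
Step 20: reduce F->id. Stack=[E - T * F] ptr=9 lookahead=$ remaining=[$]
Step 21: reduce T->T * F. Stack=[E - T] ptr=9 lookahead=$ remaining=[$]
Step 22: reduce E->E - T. Stack=[E] ptr=9 lookahead=$ remaining=[$]
Step 23: accept. Stack=[E] ptr=9 lookahead=$ remaining=[$]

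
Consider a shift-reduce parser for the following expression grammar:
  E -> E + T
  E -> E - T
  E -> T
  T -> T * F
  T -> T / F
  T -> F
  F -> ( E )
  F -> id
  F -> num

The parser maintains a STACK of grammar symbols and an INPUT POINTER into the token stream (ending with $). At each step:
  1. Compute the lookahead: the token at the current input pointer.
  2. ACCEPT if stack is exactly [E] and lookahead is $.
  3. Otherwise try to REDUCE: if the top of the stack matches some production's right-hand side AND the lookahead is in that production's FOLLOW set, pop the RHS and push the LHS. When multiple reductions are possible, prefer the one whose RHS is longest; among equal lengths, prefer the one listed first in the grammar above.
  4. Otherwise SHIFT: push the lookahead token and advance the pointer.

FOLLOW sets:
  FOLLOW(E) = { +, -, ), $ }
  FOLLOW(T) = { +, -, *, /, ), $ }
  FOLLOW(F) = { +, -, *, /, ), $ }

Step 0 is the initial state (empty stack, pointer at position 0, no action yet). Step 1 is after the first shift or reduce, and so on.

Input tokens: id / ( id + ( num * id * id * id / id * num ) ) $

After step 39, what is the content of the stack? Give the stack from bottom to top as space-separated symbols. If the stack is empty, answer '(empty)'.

Answer: T / ( E

Derivation:
Step 1: shift id. Stack=[id] ptr=1 lookahead=/ remaining=[/ ( id + ( num * id * id * id / id * num ) ) $]
Step 2: reduce F->id. Stack=[F] ptr=1 lookahead=/ remaining=[/ ( id + ( num * id * id * id / id * num ) ) $]
Step 3: reduce T->F. Stack=[T] ptr=1 lookahead=/ remaining=[/ ( id + ( num * id * id * id / id * num ) ) $]
Step 4: shift /. Stack=[T /] ptr=2 lookahead=( remaining=[( id + ( num * id * id * id / id * num ) ) $]
Step 5: shift (. Stack=[T / (] ptr=3 lookahead=id remaining=[id + ( num * id * id * id / id * num ) ) $]
Step 6: shift id. Stack=[T / ( id] ptr=4 lookahead=+ remaining=[+ ( num * id * id * id / id * num ) ) $]
Step 7: reduce F->id. Stack=[T / ( F] ptr=4 lookahead=+ remaining=[+ ( num * id * id * id / id * num ) ) $]
Step 8: reduce T->F. Stack=[T / ( T] ptr=4 lookahead=+ remaining=[+ ( num * id * id * id / id * num ) ) $]
Step 9: reduce E->T. Stack=[T / ( E] ptr=4 lookahead=+ remaining=[+ ( num * id * id * id / id * num ) ) $]
Step 10: shift +. Stack=[T / ( E +] ptr=5 lookahead=( remaining=[( num * id * id * id / id * num ) ) $]
Step 11: shift (. Stack=[T / ( E + (] ptr=6 lookahead=num remaining=[num * id * id * id / id * num ) ) $]
Step 12: shift num. Stack=[T / ( E + ( num] ptr=7 lookahead=* remaining=[* id * id * id / id * num ) ) $]
Step 13: reduce F->num. Stack=[T / ( E + ( F] ptr=7 lookahead=* remaining=[* id * id * id / id * num ) ) $]
Step 14: reduce T->F. Stack=[T / ( E + ( T] ptr=7 lookahead=* remaining=[* id * id * id / id * num ) ) $]
Step 15: shift *. Stack=[T / ( E + ( T *] ptr=8 lookahead=id remaining=[id * id * id / id * num ) ) $]
Step 16: shift id. Stack=[T / ( E + ( T * id] ptr=9 lookahead=* remaining=[* id * id / id * num ) ) $]
Step 17: reduce F->id. Stack=[T / ( E + ( T * F] ptr=9 lookahead=* remaining=[* id * id / id * num ) ) $]
Step 18: reduce T->T * F. Stack=[T / ( E + ( T] ptr=9 lookahead=* remaining=[* id * id / id * num ) ) $]
Step 19: shift *. Stack=[T / ( E + ( T *] ptr=10 lookahead=id remaining=[id * id / id * num ) ) $]
Step 20: shift id. Stack=[T / ( E + ( T * id] ptr=11 lookahead=* remaining=[* id / id * num ) ) $]
Step 21: reduce F->id. Stack=[T / ( E + ( T * F] ptr=11 lookahead=* remaining=[* id / id * num ) ) $]
Step 22: reduce T->T * F. Stack=[T / ( E + ( T] ptr=11 lookahead=* remaining=[* id / id * num ) ) $]
Step 23: shift *. Stack=[T / ( E + ( T *] ptr=12 lookahead=id remaining=[id / id * num ) ) $]
Step 24: shift id. Stack=[T / ( E + ( T * id] ptr=13 lookahead=/ remaining=[/ id * num ) ) $]
Step 25: reduce F->id. Stack=[T / ( E + ( T * F] ptr=13 lookahead=/ remaining=[/ id * num ) ) $]
Step 26: reduce T->T * F. Stack=[T / ( E + ( T] ptr=13 lookahead=/ remaining=[/ id * num ) ) $]
Step 27: shift /. Stack=[T / ( E + ( T /] ptr=14 lookahead=id remaining=[id * num ) ) $]
Step 28: shift id. Stack=[T / ( E + ( T / id] ptr=15 lookahead=* remaining=[* num ) ) $]
Step 29: reduce F->id. Stack=[T / ( E + ( T / F] ptr=15 lookahead=* remaining=[* num ) ) $]
Step 30: reduce T->T / F. Stack=[T / ( E + ( T] ptr=15 lookahead=* remaining=[* num ) ) $]
Step 31: shift *. Stack=[T / ( E + ( T *] ptr=16 lookahead=num remaining=[num ) ) $]
Step 32: shift num. Stack=[T / ( E + ( T * num] ptr=17 lookahead=) remaining=[) ) $]
Step 33: reduce F->num. Stack=[T / ( E + ( T * F] ptr=17 lookahead=) remaining=[) ) $]
Step 34: reduce T->T * F. Stack=[T / ( E + ( T] ptr=17 lookahead=) remaining=[) ) $]
Step 35: reduce E->T. Stack=[T / ( E + ( E] ptr=17 lookahead=) remaining=[) ) $]
Step 36: shift ). Stack=[T / ( E + ( E )] ptr=18 lookahead=) remaining=[) $]
Step 37: reduce F->( E ). Stack=[T / ( E + F] ptr=18 lookahead=) remaining=[) $]
Step 38: reduce T->F. Stack=[T / ( E + T] ptr=18 lookahead=) remaining=[) $]
Step 39: reduce E->E + T. Stack=[T / ( E] ptr=18 lookahead=) remaining=[) $]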